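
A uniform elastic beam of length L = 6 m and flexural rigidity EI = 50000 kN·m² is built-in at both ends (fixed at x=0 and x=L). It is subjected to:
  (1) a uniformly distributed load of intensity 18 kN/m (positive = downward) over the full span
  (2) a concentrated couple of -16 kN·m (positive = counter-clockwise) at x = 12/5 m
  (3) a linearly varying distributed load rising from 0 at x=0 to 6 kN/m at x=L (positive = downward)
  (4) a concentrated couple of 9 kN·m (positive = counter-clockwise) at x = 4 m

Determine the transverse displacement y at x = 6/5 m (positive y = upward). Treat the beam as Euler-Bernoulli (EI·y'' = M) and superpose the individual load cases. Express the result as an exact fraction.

Load 1 — uniform load w=18 kN/m over full span:
  y_1 = -wx²(L-x)²/(24EI) = -18·(6/5)²·(6-(6/5))²/(24·50000) = -972/1953125 m
Load 2 — applied couple M₀=-16 kN·m at a=12/5 m (b=L-a=18/5):
  y_2 = (R_Ax³/6 - M_Ax²/2)/EI  [x≤a] with R_A=-96/25, M_A=-48/25 = ((-96/25)·(6/5)³/6 - (-48/25)·(6/5)²/2)/50000 = 54/9765625 m
Load 3 — triangular load w₀=6 kN/m (0→w₀ over full span):
  y_3 = -w₀x²(L-x)²(x+2L)/(120LEI) = -6·(6/5)²·(6-(6/5))²·((6/5)+2·6)/(120·6·50000) = -3564/48828125 m
Load 4 — applied couple M₀=9 kN·m at a=4 m (b=L-a=2):
  y_4 = (R_Ax³/6 - M_Ax²/2)/EI  [x≤a] with R_A=2, M_A=3 = (2·(6/5)³/6 - 3·(6/5)²/2)/50000 = -99/3125000 m
Superposition: y = Σ y_i = -233127/390625000 m ≈ -0.000597 m

y(6/5) = -233127/390625000 m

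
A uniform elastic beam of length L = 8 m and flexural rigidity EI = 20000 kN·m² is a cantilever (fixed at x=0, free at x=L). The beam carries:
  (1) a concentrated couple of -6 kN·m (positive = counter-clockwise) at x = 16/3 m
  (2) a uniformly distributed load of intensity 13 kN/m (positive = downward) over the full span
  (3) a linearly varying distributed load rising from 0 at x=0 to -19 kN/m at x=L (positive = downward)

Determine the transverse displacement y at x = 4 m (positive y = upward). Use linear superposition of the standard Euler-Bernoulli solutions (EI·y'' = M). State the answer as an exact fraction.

Load 1 — applied couple M₀=-6 kN·m at a=16/3 m (b=L-a=8/3):
  y_1 = M₀x²/(2EI)  [x≤a] = (-6)·4²/(2·20000) = -3/1250 m
Load 2 — uniform load w=13 kN/m over full span:
  y_2 = -wx²(x²-4Lx+6L²)/(24EI) = -13·4²·(4²-4·8·4+6·8²)/(24·20000) = -221/1875 m
Load 3 — triangular load w₀=-19 kN/m (0→w₀ over full span):
  y_3 = (w₀Lx³/12-w₀L²x²/6-w₀x⁵/(120L))/EI = ((-19)·8·4³/12-(-19)·8²·4²/6-(-19)·4⁵/(120·8))/20000 = 2299/18750 m
Superposition: y = Σ y_i = 22/9375 m ≈ 0.002347 m

y(4) = 22/9375 m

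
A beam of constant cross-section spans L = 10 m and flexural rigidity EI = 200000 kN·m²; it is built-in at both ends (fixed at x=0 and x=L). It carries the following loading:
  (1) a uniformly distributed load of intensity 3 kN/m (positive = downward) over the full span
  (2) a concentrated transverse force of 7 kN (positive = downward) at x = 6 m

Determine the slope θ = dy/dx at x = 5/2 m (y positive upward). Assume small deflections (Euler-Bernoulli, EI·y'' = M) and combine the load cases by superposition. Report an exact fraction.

Load 1 — uniform load w=3 kN/m over full span:
  θ_1 = -wx(L-x)(L-2x)/(12EI) = -3·(5/2)·(10-(5/2))·(10-2·(5/2))/(12·200000) = -3/25600 rad
Load 2 — point force P=7 kN at a=6 m (b=L-a=4):
  θ_2 = -Pb²x(2aL-(3a+b)x)/(2L³EI)  [x≤a] = -7·4²·(5/2)·(2·6·10-(3·6+4)·(5/2))/(2·10³·200000) = -91/2000000 rad
Superposition: θ = Σ θ_i = -2603/16000000 rad ≈ -0.000163 rad

θ(5/2) = -2603/16000000 rad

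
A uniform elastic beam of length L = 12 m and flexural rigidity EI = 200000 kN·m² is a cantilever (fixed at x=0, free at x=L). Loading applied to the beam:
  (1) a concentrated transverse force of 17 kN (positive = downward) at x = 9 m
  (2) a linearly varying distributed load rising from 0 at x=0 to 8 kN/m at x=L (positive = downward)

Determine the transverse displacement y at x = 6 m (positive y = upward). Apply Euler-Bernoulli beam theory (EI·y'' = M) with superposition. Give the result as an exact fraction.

Load 1 — point force P=17 kN at a=9 m (b=L-a=3):
  y_1 = -Px²(3a-x)/(6EI)  [x≤a] = -17·6²·(3·9-6)/(6·200000) = -1071/100000 m
Load 2 — triangular load w₀=8 kN/m (0→w₀ over full span):
  y_2 = (w₀Lx³/12-w₀L²x²/6-w₀x⁵/(120L))/EI = (8·12·6³/12-8·12²·6²/6-8·6⁵/(120·12))/200000 = -3267/125000 m
Superposition: y = Σ y_i = -18423/500000 m ≈ -0.036846 m

y(6) = -18423/500000 m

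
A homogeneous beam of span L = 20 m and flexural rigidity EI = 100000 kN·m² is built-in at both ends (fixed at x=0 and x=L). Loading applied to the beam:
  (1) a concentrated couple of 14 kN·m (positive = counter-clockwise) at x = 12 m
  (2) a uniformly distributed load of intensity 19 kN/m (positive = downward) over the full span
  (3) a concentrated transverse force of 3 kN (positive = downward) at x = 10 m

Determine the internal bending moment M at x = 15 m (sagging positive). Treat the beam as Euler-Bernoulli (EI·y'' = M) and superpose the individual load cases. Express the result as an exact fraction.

Load 1 — applied couple M₀=14 kN·m at a=12 m (b=L-a=8):
  M_1 = R_Ax - M_A - M₀  [x>a] with R_A=126/125, M_A=112/25 = (126/125)·15 - (112/25) - 14 = -84/25 kN·m
Load 2 — uniform load w=19 kN/m over full span:
  M_2 = wLx/2 - wL²/12 - wx²/2 = 19·20·15/2 - 19·20²/12 - 19·15²/2 = 475/6 kN·m
Load 3 — point force P=3 kN at a=10 m (b=L-a=10):
  M_3 = Pa²(a+3b)(L-x)/L³ - Pa²b/L²  [x>a] = 3·10²·(10+3·10)·(20-15)/20³ - 3·10²·10/20² = 0 kN·m
Superposition: M = Σ M_i = 11371/150 kN·m ≈ 75.806667 kN·m

M(15) = 11371/150 kN·m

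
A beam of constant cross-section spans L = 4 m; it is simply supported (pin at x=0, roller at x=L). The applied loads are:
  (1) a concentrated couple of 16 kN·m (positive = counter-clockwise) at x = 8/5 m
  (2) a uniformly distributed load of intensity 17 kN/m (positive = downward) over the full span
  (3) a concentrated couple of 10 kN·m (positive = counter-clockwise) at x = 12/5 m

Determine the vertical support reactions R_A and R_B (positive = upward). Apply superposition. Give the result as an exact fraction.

Load 1 — applied couple M₀=16 kN·m at a=8/5 m (b=L-a=12/5):
  R_A = M₀/L = 16/4 = 4 kN
  R_B = -M₀/L = -16/4 = -4 kN
Load 2 — uniform load w=17 kN/m over full span:
  R_A = wL/2 = 17·4/2 = 34 kN
  R_B = wL/2 = 17·4/2 = 34 kN
Load 3 — applied couple M₀=10 kN·m at a=12/5 m (b=L-a=8/5):
  R_A = M₀/L = 10/4 = 5/2 kN
  R_B = -M₀/L = -10/4 = -5/2 kN
Superposition: R_A = 81/2 kN, R_B = 55/2 kN

R_A = 81/2 kN, R_B = 55/2 kN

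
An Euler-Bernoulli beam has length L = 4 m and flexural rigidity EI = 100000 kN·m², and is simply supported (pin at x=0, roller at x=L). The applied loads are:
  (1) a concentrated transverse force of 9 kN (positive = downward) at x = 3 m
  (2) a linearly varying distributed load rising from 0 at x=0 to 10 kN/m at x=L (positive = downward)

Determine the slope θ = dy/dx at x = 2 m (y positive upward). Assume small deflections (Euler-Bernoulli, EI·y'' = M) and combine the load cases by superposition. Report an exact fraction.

θ(2) = -137/7200000 rad

Load 1 — point force P=9 kN at a=3 m (b=L-a=1):
  θ_1 = -Pb(L²-b²-3x²)/(6LEI)  [x≤a] = -9·1·(4²-1²-3·2²)/(6·4·100000) = -9/800000 rad
Load 2 — triangular load w₀=10 kN/m (0→w₀ over full span):
  θ_2 = -w₀(7L⁴-30L²x²+15x⁴)/(360LEI) = -10·(7·4⁴-30·4²·2²+15·2⁴)/(360·4·100000) = -7/900000 rad
Superposition: θ = Σ θ_i = -137/7200000 rad ≈ -0.000019 rad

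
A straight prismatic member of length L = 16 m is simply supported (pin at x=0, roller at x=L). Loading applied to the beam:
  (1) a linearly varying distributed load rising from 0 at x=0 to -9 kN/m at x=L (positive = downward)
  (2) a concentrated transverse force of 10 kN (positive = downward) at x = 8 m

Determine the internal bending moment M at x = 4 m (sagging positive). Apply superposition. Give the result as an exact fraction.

M(4) = -70 kN·m

Load 1 — triangular load w₀=-9 kN/m (0→w₀ over full span):
  M_1 = w₀Lx/6 - w₀x³/(6L) = (-9)·16·4/6 - (-9)·4³/(6·16) = -90 kN·m
Load 2 — point force P=10 kN at a=8 m (b=L-a=8):
  M_2 = Pbx/L  [x≤a] = 10·8·4/16 = 20 kN·m
Superposition: M = Σ M_i = -70 kN·m ≈ -70.000000 kN·m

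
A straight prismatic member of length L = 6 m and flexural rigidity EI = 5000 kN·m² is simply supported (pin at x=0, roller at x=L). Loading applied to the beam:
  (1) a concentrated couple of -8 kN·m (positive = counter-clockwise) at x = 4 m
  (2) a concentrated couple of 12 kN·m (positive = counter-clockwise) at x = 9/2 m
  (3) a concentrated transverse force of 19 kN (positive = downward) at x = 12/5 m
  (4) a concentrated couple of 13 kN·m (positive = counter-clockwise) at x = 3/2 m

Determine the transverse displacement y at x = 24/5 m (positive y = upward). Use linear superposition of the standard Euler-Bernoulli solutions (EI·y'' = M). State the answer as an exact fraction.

Load 1 — applied couple M₀=-8 kN·m at a=4 m (b=L-a=2):
  y_1 = (M₀x³/(6L)-M₀(x-a)²/2+C₁x)/EI  [x>a] with C₁=M₀(3b²-L²)/(6L)=16/3 = ((-8)·(24/5)³/(6·6)-(-8)·((24/5)-4)²/2+(16/3)·(24/5))/5000 = 56/78125 m
Load 2 — applied couple M₀=12 kN·m at a=9/2 m (b=L-a=3/2):
  y_2 = (M₀x³/(6L)-M₀(x-a)²/2+C₁x)/EI  [x>a] with C₁=M₀(3b²-L²)/(6L)=-39/4 = (12·(24/5)³/(6·6)-12·((24/5)-(9/2))²/2+(-39/4)·(24/5))/5000 = -2619/1250000 m
Load 3 — point force P=19 kN at a=12/5 m (b=L-a=18/5):
  y_3 = -Pa(L-x)(2Lx-a²-x²)/(6LEI)  [x>a] = -19·(12/5)·(6-(24/5))·(2·6·(24/5)-(12/5)²-(24/5)²)/(6·6·5000) = -684/78125 m
Load 4 — applied couple M₀=13 kN·m at a=3/2 m (b=L-a=9/2):
  y_4 = (M₀x³/(6L)-M₀(x-a)²/2+C₁x)/EI  [x>a] with C₁=M₀(3b²-L²)/(6L)=143/16 = (13·(24/5)³/(6·6)-13·((24/5)-(3/2))²/2+(143/16)·(24/5))/5000 = 12051/5000000 m
Superposition: y = Σ y_i = -38617/5000000 m ≈ -0.007723 m

y(24/5) = -38617/5000000 m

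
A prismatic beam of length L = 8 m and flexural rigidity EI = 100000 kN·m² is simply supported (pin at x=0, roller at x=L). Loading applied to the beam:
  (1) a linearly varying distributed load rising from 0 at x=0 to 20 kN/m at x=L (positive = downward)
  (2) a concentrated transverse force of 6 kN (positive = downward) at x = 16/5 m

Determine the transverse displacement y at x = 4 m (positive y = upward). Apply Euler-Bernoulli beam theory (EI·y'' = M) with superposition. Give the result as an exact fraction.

Load 1 — triangular load w₀=20 kN/m (0→w₀ over full span):
  y_1 = -w₀x(7L⁴-10L²x²+3x⁴)/(360LEI) = -20·4·(7·8⁴-10·8²·4²+3·4⁴)/(360·8·100000) = -2/375 m
Load 2 — point force P=6 kN at a=16/5 m (b=L-a=24/5):
  y_2 = -Pa(L-x)(2Lx-a²-x²)/(6LEI)  [x>a] = -6·(16/5)·(8-4)·(2·8·4-(16/5)²-4²)/(6·8·100000) = -236/390625 m
Superposition: y = Σ y_i = -6958/1171875 m ≈ -0.005937 m

y(4) = -6958/1171875 m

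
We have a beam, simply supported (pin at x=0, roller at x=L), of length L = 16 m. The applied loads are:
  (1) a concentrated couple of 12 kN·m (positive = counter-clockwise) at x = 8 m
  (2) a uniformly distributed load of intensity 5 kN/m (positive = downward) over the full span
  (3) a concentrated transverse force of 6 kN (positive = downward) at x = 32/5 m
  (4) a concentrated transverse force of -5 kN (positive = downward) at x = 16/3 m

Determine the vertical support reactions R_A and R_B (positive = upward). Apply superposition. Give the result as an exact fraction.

R_A = 2461/60 kN, R_B = 2399/60 kN

Load 1 — applied couple M₀=12 kN·m at a=8 m (b=L-a=8):
  R_A = M₀/L = 12/16 = 3/4 kN
  R_B = -M₀/L = -12/16 = -3/4 kN
Load 2 — uniform load w=5 kN/m over full span:
  R_A = wL/2 = 5·16/2 = 40 kN
  R_B = wL/2 = 5·16/2 = 40 kN
Load 3 — point force P=6 kN at a=32/5 m (b=L-a=48/5):
  R_A = Pb/L = 6·(48/5)/16 = 18/5 kN
  R_B = Pa/L = 6·(32/5)/16 = 12/5 kN
Load 4 — point force P=-5 kN at a=16/3 m (b=L-a=32/3):
  R_A = Pb/L = (-5)·(32/3)/16 = -10/3 kN
  R_B = Pa/L = (-5)·(16/3)/16 = -5/3 kN
Superposition: R_A = 2461/60 kN, R_B = 2399/60 kN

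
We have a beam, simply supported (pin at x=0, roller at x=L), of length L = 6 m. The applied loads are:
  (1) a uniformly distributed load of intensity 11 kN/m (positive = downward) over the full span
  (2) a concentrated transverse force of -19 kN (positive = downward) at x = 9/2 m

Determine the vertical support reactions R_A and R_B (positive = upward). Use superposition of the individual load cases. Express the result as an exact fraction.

R_A = 113/4 kN, R_B = 75/4 kN

Load 1 — uniform load w=11 kN/m over full span:
  R_A = wL/2 = 11·6/2 = 33 kN
  R_B = wL/2 = 11·6/2 = 33 kN
Load 2 — point force P=-19 kN at a=9/2 m (b=L-a=3/2):
  R_A = Pb/L = (-19)·(3/2)/6 = -19/4 kN
  R_B = Pa/L = (-19)·(9/2)/6 = -57/4 kN
Superposition: R_A = 113/4 kN, R_B = 75/4 kN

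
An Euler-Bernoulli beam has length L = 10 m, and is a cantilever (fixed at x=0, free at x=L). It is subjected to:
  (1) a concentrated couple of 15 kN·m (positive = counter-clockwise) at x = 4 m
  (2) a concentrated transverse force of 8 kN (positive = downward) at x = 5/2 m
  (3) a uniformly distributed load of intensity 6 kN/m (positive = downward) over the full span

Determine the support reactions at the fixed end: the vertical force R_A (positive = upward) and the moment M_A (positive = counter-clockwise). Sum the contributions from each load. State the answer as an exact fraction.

Load 1 — applied couple M₀=15 kN·m at a=4 m (b=L-a=6):
  R_A = 0 kN
  M_A = -M₀ = -15 kN·m
Load 2 — point force P=8 kN at a=5/2 m (b=L-a=15/2):
  R_A = P = 8 kN
  M_A = Pa = 8·(5/2) = 20 kN·m
Load 3 — uniform load w=6 kN/m over full span:
  R_A = wL = 6·10 = 60 kN
  M_A = wL²/2 = 6·10²/2 = 300 kN·m
Superposition: R_A = 68 kN, M_A = 305 kN·m

R_A = 68 kN, M_A = 305 kN·m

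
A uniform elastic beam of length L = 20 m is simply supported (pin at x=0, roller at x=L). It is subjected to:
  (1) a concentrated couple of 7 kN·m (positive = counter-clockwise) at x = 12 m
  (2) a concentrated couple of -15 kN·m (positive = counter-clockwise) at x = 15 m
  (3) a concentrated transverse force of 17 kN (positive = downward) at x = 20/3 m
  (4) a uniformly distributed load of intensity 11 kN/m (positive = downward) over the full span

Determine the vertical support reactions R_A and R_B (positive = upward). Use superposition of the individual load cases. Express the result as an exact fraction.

Load 1 — applied couple M₀=7 kN·m at a=12 m (b=L-a=8):
  R_A = M₀/L = 7/20 kN
  R_B = -M₀/L = -7/20 kN
Load 2 — applied couple M₀=-15 kN·m at a=15 m (b=L-a=5):
  R_A = M₀/L = (-15)/20 = -3/4 kN
  R_B = -M₀/L = -(-15)/20 = 3/4 kN
Load 3 — point force P=17 kN at a=20/3 m (b=L-a=40/3):
  R_A = Pb/L = 17·(40/3)/20 = 34/3 kN
  R_B = Pa/L = 17·(20/3)/20 = 17/3 kN
Load 4 — uniform load w=11 kN/m over full span:
  R_A = wL/2 = 11·20/2 = 110 kN
  R_B = wL/2 = 11·20/2 = 110 kN
Superposition: R_A = 1814/15 kN, R_B = 1741/15 kN

R_A = 1814/15 kN, R_B = 1741/15 kN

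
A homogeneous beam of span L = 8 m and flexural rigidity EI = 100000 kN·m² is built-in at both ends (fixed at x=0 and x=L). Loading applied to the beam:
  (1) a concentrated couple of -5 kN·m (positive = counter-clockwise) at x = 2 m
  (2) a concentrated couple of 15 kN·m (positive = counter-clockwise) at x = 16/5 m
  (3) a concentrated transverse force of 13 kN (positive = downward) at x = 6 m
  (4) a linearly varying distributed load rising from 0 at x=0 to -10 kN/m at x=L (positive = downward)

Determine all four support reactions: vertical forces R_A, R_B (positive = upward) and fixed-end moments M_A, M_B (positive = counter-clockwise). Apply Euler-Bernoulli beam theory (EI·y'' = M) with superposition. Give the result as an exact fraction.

Load 1 — applied couple M₀=-5 kN·m at a=2 m (b=L-a=6):
  R_A = 6M₀ab/L³ = 6·(-5)·2·6/8³ = -45/64 kN
  M_A = M₀b(2a-b)/L² = (-5)·6·(2·2-6)/8² = 15/16 kN·m
  R_B = -6M₀ab/L³ = -6·(-5)·2·6/8³ = 45/64 kN
  M_B = M₀a(2b-a)/L² = (-5)·2·(2·6-2)/8² = -25/16 kN·m
Load 2 — applied couple M₀=15 kN·m at a=16/5 m (b=L-a=24/5):
  R_A = 6M₀ab/L³ = 6·15·(16/5)·(24/5)/8³ = 27/10 kN
  M_A = M₀b(2a-b)/L² = 15·(24/5)·(2·(16/5)-(24/5))/8² = 9/5 kN·m
  R_B = -6M₀ab/L³ = -6·15·(16/5)·(24/5)/8³ = -27/10 kN
  M_B = M₀a(2b-a)/L² = 15·(16/5)·(2·(24/5)-(16/5))/8² = 24/5 kN·m
Load 3 — point force P=13 kN at a=6 m (b=L-a=2):
  R_A = Pb²(3a+b)/L³ = 13·2²·(3·6+2)/8³ = 65/32 kN
  M_A = Pab²/L² = 13·6·2²/8² = 39/8 kN·m
  R_B = Pa²(a+3b)/L³ = 13·6²·(6+3·2)/8³ = 351/32 kN
  M_B = -Pa²b/L² = -13·6²·2/8² = -117/8 kN·m
Load 4 — triangular load w₀=-10 kN/m (0→w₀ over full span):
  R_A = 3w₀L/20 = 3·(-10)·8/20 = -12 kN
  M_A = w₀L²/30 = (-10)·8²/30 = -64/3 kN·m
  R_B = 7w₀L/20 = 7·(-10)·8/20 = -28 kN
  M_B = -w₀L²/20 = -(-10)·8²/20 = 32 kN·m
Superposition: R_A = -2551/320 kN, M_A = -3293/240 kN·m, R_B = -6089/320 kN, M_B = 1649/80 kN·m

R_A = -2551/320 kN, M_A = -3293/240 kN·m, R_B = -6089/320 kN, M_B = 1649/80 kN·m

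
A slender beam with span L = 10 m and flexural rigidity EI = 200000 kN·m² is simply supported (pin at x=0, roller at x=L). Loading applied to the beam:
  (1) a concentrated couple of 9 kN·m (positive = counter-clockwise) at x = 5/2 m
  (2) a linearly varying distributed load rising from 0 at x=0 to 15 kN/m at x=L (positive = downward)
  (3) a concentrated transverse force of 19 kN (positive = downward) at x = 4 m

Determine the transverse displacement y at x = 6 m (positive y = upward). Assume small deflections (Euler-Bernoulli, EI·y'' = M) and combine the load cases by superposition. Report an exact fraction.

y(6) = -15031/2400000 m

Load 1 — applied couple M₀=9 kN·m at a=5/2 m (b=L-a=15/2):
  y_1 = (M₀x³/(6L)-M₀(x-a)²/2+C₁x)/EI  [x>a] with C₁=M₀(3b²-L²)/(6L)=165/16 = (9·6³/(6·10)-9·(6-(5/2))²/2+(165/16)·6)/200000 = 783/4000000 m
Load 2 — triangular load w₀=15 kN/m (0→w₀ over full span):
  y_2 = -w₀x(7L⁴-10L²x²+3x⁴)/(360LEI) = -15·6·(7·10⁴-10·10²·6²+3·6⁴)/(360·10·200000) = -74/15625 m
Load 3 — point force P=19 kN at a=4 m (b=L-a=6):
  y_3 = -Pa(L-x)(2Lx-a²-x²)/(6LEI)  [x>a] = -19·4·(10-6)·(2·10·6-4²-6²)/(6·10·200000) = -323/187500 m
Superposition: y = Σ y_i = -15031/2400000 m ≈ -0.006263 m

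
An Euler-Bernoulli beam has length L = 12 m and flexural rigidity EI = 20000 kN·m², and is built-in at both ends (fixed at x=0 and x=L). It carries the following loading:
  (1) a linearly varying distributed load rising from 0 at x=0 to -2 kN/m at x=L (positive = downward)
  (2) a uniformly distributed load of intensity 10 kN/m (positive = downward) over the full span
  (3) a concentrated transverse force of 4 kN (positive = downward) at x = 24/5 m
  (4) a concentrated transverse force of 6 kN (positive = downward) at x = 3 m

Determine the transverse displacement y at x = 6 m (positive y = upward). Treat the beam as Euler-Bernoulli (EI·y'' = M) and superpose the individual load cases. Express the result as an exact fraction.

Load 1 — triangular load w₀=-2 kN/m (0→w₀ over full span):
  y_1 = -w₀x²(L-x)²(x+2L)/(120LEI) = -(-2)·6²·(12-6)²·(6+2·12)/(120·12·20000) = 27/10000 m
Load 2 — uniform load w=10 kN/m over full span:
  y_2 = -wx²(L-x)²/(24EI) = -10·6²·(12-6)²/(24·20000) = -27/1000 m
Load 3 — point force P=4 kN at a=24/5 m (b=L-a=36/5):
  y_3 = -Pa²(L-x)²(3bL-(3b+a)(L-x))/(6L³EI)  [x>a] = -4·(24/5)²·(12-6)²·(3·(36/5)·12-(3·(36/5)+(24/5))·(12-6))/(6·12³·20000) = -126/78125 m
Load 4 — point force P=6 kN at a=3 m (b=L-a=9):
  y_4 = -Pa²(L-x)²(3bL-(3b+a)(L-x))/(6L³EI)  [x>a] = -6·3²·(12-6)²·(3·9·12-(3·9+3)·(12-6))/(6·12³·20000) = -27/20000 m
Superposition: y = Σ y_i = -68157/2500000 m ≈ -0.027263 m

y(6) = -68157/2500000 m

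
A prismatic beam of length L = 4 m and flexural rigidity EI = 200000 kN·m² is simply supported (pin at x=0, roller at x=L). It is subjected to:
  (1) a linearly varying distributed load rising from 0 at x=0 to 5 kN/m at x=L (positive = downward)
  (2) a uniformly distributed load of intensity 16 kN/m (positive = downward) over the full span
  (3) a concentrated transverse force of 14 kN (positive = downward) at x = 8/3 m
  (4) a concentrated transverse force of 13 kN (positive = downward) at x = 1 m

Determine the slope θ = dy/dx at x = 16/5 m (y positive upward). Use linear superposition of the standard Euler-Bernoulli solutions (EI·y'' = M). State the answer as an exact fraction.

Load 1 — triangular load w₀=5 kN/m (0→w₀ over full span):
  θ_1 = -w₀(7L⁴-30L²x²+15x⁴)/(360LEI) = -5·(7·4⁴-30·4²·(16/5)²+15·(16/5)⁴)/(360·4·200000) = 757/28125000 rad
Load 2 — uniform load w=16 kN/m over full span:
  θ_2 = -w(L³-6Lx²+4x³)/(24EI) = -16·(4³-6·4·(16/5)²+4·(16/5)³)/(24·200000) = 66/390625 rad
Load 3 — point force P=14 kN at a=8/3 m (b=L-a=4/3):
  θ_3 = -Pa(2L²-6Lx+3x²+a²)/(6LEI)  [x>a] = -14·(8/3)·(2·4²-6·4·(16/5)+3·(16/5)²+(8/3)²)/(6·4·200000) = 343/6328125 rad
Load 4 — point force P=13 kN at a=1 m (b=L-a=3):
  θ_4 = -Pa(2L²-6Lx+3x²+a²)/(6LEI)  [x>a] = -13·1·(2·4²-6·4·(16/5)+3·(16/5)²+1²)/(6·4·200000) = 1417/40000000 rad
Superposition: θ = Σ θ_i = 4625149/16200000000 rad ≈ 0.000286 rad

θ(16/5) = 4625149/16200000000 rad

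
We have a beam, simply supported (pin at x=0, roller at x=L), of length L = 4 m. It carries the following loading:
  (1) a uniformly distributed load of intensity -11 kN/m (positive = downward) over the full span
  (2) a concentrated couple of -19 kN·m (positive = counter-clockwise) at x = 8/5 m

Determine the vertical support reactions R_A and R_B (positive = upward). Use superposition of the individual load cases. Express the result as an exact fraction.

Load 1 — uniform load w=-11 kN/m over full span:
  R_A = wL/2 = (-11)·4/2 = -22 kN
  R_B = wL/2 = (-11)·4/2 = -22 kN
Load 2 — applied couple M₀=-19 kN·m at a=8/5 m (b=L-a=12/5):
  R_A = M₀/L = (-19)/4 = -19/4 kN
  R_B = -M₀/L = -(-19)/4 = 19/4 kN
Superposition: R_A = -107/4 kN, R_B = -69/4 kN

R_A = -107/4 kN, R_B = -69/4 kN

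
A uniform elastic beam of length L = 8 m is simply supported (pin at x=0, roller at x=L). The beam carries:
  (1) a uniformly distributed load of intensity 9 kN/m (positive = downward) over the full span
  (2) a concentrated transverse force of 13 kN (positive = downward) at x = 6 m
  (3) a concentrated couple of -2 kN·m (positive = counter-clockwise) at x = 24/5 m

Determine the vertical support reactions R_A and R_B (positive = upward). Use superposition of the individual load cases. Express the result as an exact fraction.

R_A = 39 kN, R_B = 46 kN

Load 1 — uniform load w=9 kN/m over full span:
  R_A = wL/2 = 9·8/2 = 36 kN
  R_B = wL/2 = 9·8/2 = 36 kN
Load 2 — point force P=13 kN at a=6 m (b=L-a=2):
  R_A = Pb/L = 13·2/8 = 13/4 kN
  R_B = Pa/L = 13·6/8 = 39/4 kN
Load 3 — applied couple M₀=-2 kN·m at a=24/5 m (b=L-a=16/5):
  R_A = M₀/L = (-2)/8 = -1/4 kN
  R_B = -M₀/L = -(-2)/8 = 1/4 kN
Superposition: R_A = 39 kN, R_B = 46 kN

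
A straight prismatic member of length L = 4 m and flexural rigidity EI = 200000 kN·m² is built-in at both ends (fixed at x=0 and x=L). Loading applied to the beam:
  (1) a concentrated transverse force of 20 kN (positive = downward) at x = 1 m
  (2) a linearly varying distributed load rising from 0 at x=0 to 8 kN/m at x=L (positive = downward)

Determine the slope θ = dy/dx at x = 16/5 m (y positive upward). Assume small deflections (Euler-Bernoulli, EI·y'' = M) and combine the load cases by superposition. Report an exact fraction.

Load 1 — point force P=20 kN at a=1 m (b=L-a=3):
  θ_1 = Pa²(L-x)(2bL-(3b+a)(L-x))/(2L³EI)  [x>a] = 20·1²·(4-(16/5))·(2·3·4-(3·3+1)·(4-(16/5)))/(2·4³·200000) = 1/100000 rad
Load 2 — triangular load w₀=8 kN/m (0→w₀ over full span):
  θ_2 = -w₀(2x(L-x)(L-2x)(x+2L)+x²(L-x)²)/(120LEI) = -8·(2·(16/5)·(4-(16/5))·(4-2·(16/5))·((16/5)+2·4)+(16/5)²·(4-(16/5))²)/(120·4·200000) = 64/5859375 rad
Superposition: θ = Σ θ_i = 3923/187500000 rad ≈ 0.000021 rad

θ(16/5) = 3923/187500000 rad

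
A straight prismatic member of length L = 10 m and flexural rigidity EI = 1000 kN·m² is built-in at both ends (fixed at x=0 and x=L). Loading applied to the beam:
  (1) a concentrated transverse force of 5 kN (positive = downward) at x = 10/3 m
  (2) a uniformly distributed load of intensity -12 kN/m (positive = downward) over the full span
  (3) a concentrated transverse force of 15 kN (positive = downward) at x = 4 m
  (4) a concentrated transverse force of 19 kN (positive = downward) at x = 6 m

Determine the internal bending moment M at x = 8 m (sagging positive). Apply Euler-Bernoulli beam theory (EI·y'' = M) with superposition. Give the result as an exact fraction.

M(8) = -4148/1125 kN·m

Load 1 — point force P=5 kN at a=10/3 m (b=L-a=20/3):
  M_1 = Pa²(a+3b)(L-x)/L³ - Pa²b/L²  [x>a] = 5·(10/3)²·((10/3)+3·(20/3))·(10-8)/10³ - 5·(10/3)²·(20/3)/10² = -10/9 kN·m
Load 2 — uniform load w=-12 kN/m over full span:
  M_2 = wLx/2 - wL²/12 - wx²/2 = (-12)·10·8/2 - (-12)·10²/12 - (-12)·8²/2 = 4 kN·m
Load 3 — point force P=15 kN at a=4 m (b=L-a=6):
  M_3 = Pa²(a+3b)(L-x)/L³ - Pa²b/L²  [x>a] = 15·4²·(4+3·6)·(10-8)/10³ - 15·4²·6/10² = -96/25 kN·m
Load 4 — point force P=19 kN at a=6 m (b=L-a=4):
  M_4 = Pa²(a+3b)(L-x)/L³ - Pa²b/L²  [x>a] = 19·6²·(6+3·4)·(10-8)/10³ - 19·6²·4/10² = -342/125 kN·m
Superposition: M = Σ M_i = -4148/1125 kN·m ≈ -3.687111 kN·m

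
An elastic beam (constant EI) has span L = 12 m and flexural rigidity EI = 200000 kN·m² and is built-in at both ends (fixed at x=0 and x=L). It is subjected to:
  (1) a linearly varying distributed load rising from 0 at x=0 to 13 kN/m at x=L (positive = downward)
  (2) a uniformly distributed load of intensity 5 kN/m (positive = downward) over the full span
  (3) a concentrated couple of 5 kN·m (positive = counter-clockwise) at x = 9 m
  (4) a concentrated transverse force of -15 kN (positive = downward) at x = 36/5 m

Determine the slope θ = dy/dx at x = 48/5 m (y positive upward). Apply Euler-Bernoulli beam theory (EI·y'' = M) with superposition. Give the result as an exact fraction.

θ(48/5) = 8397/12500000 rad

Load 1 — triangular load w₀=13 kN/m (0→w₀ over full span):
  θ_1 = -w₀(2x(L-x)(L-2x)(x+2L)+x²(L-x)²)/(120LEI) = -13·(2·(48/5)·(12-(48/5))·(12-2·(48/5))·((48/5)+2·12)+(48/5)²·(12-(48/5))²)/(120·12·200000) = 936/1953125 rad
Load 2 — uniform load w=5 kN/m over full span:
  θ_2 = -wx(L-x)(L-2x)/(12EI) = -5·(48/5)·(12-(48/5))·(12-2·(48/5))/(12·200000) = 27/78125 rad
Load 3 — applied couple M₀=5 kN·m at a=9 m (b=L-a=3):
  θ_3 = (R_Ax²/2 - M_Ax - M₀(x-a))/EI  [x>a] with R_A=15/32, M_A=25/16 = ((15/32)·(48/5)²/2 - (25/16)·(48/5) - 5·((48/5)-9))/200000 = 9/500000 rad
Load 4 — point force P=-15 kN at a=36/5 m (b=L-a=24/5):
  θ_4 = Pa²(L-x)(2bL-(3b+a)(L-x))/(2L³EI)  [x>a] = (-15)·(36/5)²·(12-(48/5))·(2·(24/5)·12-(3·(24/5)+(36/5))·(12-(48/5)))/(2·12³·200000) = -2673/15625000 rad
Superposition: θ = Σ θ_i = 8397/12500000 rad ≈ 0.000672 rad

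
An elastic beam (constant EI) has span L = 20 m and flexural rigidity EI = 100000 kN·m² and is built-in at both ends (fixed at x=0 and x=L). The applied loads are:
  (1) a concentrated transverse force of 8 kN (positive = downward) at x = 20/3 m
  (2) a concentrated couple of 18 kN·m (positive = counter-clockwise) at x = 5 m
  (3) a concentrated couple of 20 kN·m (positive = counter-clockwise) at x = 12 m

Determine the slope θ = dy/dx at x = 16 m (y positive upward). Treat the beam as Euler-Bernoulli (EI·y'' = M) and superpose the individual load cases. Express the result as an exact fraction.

θ(16) = 1547/8437500 rad

Load 1 — point force P=8 kN at a=20/3 m (b=L-a=40/3):
  θ_1 = Pa²(L-x)(2bL-(3b+a)(L-x))/(2L³EI)  [x>a] = 8·(20/3)²·(20-16)·(2·(40/3)·20-(3·(40/3)+(20/3))·(20-16))/(2·20³·100000) = 26/84375 rad
Load 2 — applied couple M₀=18 kN·m at a=5 m (b=L-a=15):
  θ_2 = (R_Ax²/2 - M_Ax - M₀(x-a))/EI  [x>a] with R_A=81/80, M_A=-27/8 = ((81/80)·16²/2 - (-27/8)·16 - 18·(16-5))/100000 = -9/62500 rad
Load 3 — applied couple M₀=20 kN·m at a=12 m (b=L-a=8):
  θ_3 = (R_Ax²/2 - M_Ax - M₀(x-a))/EI  [x>a] with R_A=36/25, M_A=32/5 = ((36/25)·16²/2 - (32/5)·16 - 20·(16-12))/100000 = 3/156250 rad
Superposition: θ = Σ θ_i = 1547/8437500 rad ≈ 0.000183 rad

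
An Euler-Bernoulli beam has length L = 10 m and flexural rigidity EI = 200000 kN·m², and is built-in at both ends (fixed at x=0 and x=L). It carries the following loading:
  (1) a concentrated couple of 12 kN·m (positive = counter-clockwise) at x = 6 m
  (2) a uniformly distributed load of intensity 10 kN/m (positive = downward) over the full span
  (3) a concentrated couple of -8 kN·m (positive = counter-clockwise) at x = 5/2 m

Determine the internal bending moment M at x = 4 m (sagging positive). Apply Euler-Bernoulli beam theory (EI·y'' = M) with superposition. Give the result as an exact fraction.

M(4) = 31979/750 kN·m

Load 1 — applied couple M₀=12 kN·m at a=6 m (b=L-a=4):
  M_1 = R_Ax - M_A  [x≤a] with R_A=216/125, M_A=96/25 = (216/125)·4 - (96/25) = 384/125 kN·m
Load 2 — uniform load w=10 kN/m over full span:
  M_2 = wLx/2 - wL²/12 - wx²/2 = 10·10·4/2 - 10·10²/12 - 10·4²/2 = 110/3 kN·m
Load 3 — applied couple M₀=-8 kN·m at a=5/2 m (b=L-a=15/2):
  M_3 = R_Ax - M_A - M₀  [x>a] with R_A=-9/10, M_A=3/2 = (-9/10)·4 - (3/2) - (-8) = 29/10 kN·m
Superposition: M = Σ M_i = 31979/750 kN·m ≈ 42.638667 kN·m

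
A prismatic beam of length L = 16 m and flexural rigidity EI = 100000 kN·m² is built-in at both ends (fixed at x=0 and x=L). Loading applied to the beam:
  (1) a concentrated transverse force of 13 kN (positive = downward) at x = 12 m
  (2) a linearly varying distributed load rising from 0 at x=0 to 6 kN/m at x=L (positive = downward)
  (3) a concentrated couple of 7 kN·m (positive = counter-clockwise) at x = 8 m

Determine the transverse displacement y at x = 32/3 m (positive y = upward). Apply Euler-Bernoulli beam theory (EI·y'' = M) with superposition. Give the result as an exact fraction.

y(32/3) = -21529/3796875 m

Load 1 — point force P=13 kN at a=12 m (b=L-a=4):
  y_1 = -Pb²x²(3aL-(3a+b)x)/(6L³EI)  [x≤a] = -13·4²·(32/3)²·(3·12·16-(3·12+4)·(32/3))/(6·16³·100000) = -364/253125 m
Load 2 — triangular load w₀=6 kN/m (0→w₀ over full span):
  y_2 = -w₀x²(L-x)²(x+2L)/(120LEI) = -6·(32/3)²·(16-(32/3))²·((32/3)+2·16)/(120·16·100000) = -16384/3796875 m
Load 3 — applied couple M₀=7 kN·m at a=8 m (b=L-a=8):
  y_3 = (R_Ax³/6 - M_Ax²/2 - M₀(x-a)²/2)/EI  [x>a] with R_A=21/32, M_A=7/4 = ((21/32)·(32/3)³/6 - (7/4)·(32/3)²/2 - 7·((32/3)-8)²/2)/100000 = 7/84375 m
Superposition: y = Σ y_i = -21529/3796875 m ≈ -0.005670 m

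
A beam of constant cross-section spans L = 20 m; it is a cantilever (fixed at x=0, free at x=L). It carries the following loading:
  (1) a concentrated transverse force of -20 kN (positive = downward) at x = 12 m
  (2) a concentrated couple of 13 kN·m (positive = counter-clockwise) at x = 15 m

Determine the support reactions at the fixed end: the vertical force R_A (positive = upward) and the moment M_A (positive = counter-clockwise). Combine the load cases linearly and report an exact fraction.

Load 1 — point force P=-20 kN at a=12 m (b=L-a=8):
  R_A = P = (-20) = -20 kN
  M_A = Pa = (-20)·12 = -240 kN·m
Load 2 — applied couple M₀=13 kN·m at a=15 m (b=L-a=5):
  R_A = 0 kN
  M_A = -M₀ = -13 kN·m
Superposition: R_A = -20 kN, M_A = -253 kN·m

R_A = -20 kN, M_A = -253 kN·m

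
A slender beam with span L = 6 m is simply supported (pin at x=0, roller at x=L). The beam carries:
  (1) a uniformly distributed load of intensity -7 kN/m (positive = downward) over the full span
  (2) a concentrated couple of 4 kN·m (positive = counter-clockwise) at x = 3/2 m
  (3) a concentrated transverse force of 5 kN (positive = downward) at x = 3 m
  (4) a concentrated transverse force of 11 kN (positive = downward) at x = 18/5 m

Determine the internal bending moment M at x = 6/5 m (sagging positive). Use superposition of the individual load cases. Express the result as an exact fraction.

Load 1 — uniform load w=-7 kN/m over full span:
  M_1 = wx(L-x)/2 = (-7)·(6/5)·(6-(6/5))/2 = -504/25 kN·m
Load 2 — applied couple M₀=4 kN·m at a=3/2 m (b=L-a=9/2):
  M_2 = M₀x/L  [x≤a] = 4·(6/5)/6 = 4/5 kN·m
Load 3 — point force P=5 kN at a=3 m (b=L-a=3):
  M_3 = Pbx/L  [x≤a] = 5·3·(6/5)/6 = 3 kN·m
Load 4 — point force P=11 kN at a=18/5 m (b=L-a=12/5):
  M_4 = Pbx/L  [x≤a] = 11·(12/5)·(6/5)/6 = 132/25 kN·m
Superposition: M = Σ M_i = -277/25 kN·m ≈ -11.080000 kN·m

M(6/5) = -277/25 kN·m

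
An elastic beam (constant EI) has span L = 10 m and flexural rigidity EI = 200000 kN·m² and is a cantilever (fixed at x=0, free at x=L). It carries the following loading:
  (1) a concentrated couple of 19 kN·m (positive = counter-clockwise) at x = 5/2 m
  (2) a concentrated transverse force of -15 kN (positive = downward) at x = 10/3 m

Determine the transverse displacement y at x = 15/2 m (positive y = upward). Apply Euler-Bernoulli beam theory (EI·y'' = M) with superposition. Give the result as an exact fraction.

Load 1 — applied couple M₀=19 kN·m at a=5/2 m (b=L-a=15/2):
  y_1 = M₀a(2x-a)/(2EI)  [x>a] = 19·(5/2)·(2·(15/2)-(5/2))/(2·200000) = 19/12800 m
Load 2 — point force P=-15 kN at a=10/3 m (b=L-a=20/3):
  y_2 = -Pa²(3x-a)/(6EI)  [x>a] = -(-15)·(10/3)²·(3·(15/2)-(10/3))/(6·200000) = 23/8640 m
Superposition: y = Σ y_i = 1433/345600 m ≈ 0.004146 m

y(15/2) = 1433/345600 m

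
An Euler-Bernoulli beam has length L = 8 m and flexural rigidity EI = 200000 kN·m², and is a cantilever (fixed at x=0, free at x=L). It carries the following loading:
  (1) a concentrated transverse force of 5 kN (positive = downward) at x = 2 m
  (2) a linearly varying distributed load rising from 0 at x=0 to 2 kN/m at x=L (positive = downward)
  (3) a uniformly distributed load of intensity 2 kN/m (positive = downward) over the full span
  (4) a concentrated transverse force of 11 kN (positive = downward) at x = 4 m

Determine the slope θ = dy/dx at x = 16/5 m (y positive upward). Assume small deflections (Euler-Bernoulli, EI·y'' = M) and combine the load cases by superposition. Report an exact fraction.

Load 1 — point force P=5 kN at a=2 m (b=L-a=6):
  θ_1 = -Pa²/(2EI)  [x>a] = -5·2²/(2·200000) = -1/20000 rad
Load 2 — triangular load w₀=2 kN/m (0→w₀ over full span):
  θ_2 = (w₀Lx²/4-w₀L²x/3-w₀x⁴/(24L))/EI = (2·8·(16/5)²/4-2·8²·(16/5)/3-2·(16/5)⁴/(24·8))/200000 = -944/1953125 rad
Load 3 — uniform load w=2 kN/m over full span:
  θ_3 = -wx(x²-3Lx+3L²)/(6EI) = -2·(16/5)·((16/5)²-3·8·(16/5)+3·8²)/(6·200000) = -784/1171875 rad
Load 4 — point force P=11 kN at a=4 m (b=L-a=4):
  θ_4 = -Px(2a-x)/(2EI)  [x≤a] = -11·(16/5)·(2·4-(16/5))/(2·200000) = -33/78125 rad
Superposition: θ = Σ θ_i = -304639/187500000 rad ≈ -0.001625 rad

θ(16/5) = -304639/187500000 rad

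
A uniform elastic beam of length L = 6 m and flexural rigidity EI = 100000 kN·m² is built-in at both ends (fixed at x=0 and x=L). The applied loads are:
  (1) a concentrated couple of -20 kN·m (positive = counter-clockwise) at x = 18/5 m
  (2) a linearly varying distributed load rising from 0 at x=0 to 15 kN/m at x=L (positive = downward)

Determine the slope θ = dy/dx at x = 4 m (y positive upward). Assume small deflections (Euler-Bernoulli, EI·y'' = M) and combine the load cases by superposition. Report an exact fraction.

θ(4) = 17/375000 rad

Load 1 — applied couple M₀=-20 kN·m at a=18/5 m (b=L-a=12/5):
  θ_1 = (R_Ax²/2 - M_Ax - M₀(x-a))/EI  [x>a] with R_A=-24/5, M_A=-32/5 = ((-24/5)·4²/2 - (-32/5)·4 - (-20)·(4-(18/5)))/100000 = -3/62500 rad
Load 2 — triangular load w₀=15 kN/m (0→w₀ over full span):
  θ_2 = -w₀(2x(L-x)(L-2x)(x+2L)+x²(L-x)²)/(120LEI) = -15·(2·4·(6-4)·(6-2·4)·(4+2·6)+4²·(6-4)²)/(120·6·100000) = 7/75000 rad
Superposition: θ = Σ θ_i = 17/375000 rad ≈ 0.000045 rad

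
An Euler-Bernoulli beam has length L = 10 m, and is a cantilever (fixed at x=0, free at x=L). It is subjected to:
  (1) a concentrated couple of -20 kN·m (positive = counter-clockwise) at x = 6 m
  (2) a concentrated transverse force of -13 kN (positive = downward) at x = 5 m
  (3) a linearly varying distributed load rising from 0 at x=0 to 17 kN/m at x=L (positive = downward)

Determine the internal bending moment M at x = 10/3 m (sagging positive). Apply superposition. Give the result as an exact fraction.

Load 1 — applied couple M₀=-20 kN·m at a=6 m (b=L-a=4):
  M_1 = M₀  [x≤a] = (-20) = -20 kN·m
Load 2 — point force P=-13 kN at a=5 m (b=L-a=5):
  M_2 = -P(a-x)  [x≤a] = -(-13)·(5-(10/3)) = 65/3 kN·m
Load 3 — triangular load w₀=17 kN/m (0→w₀ over full span):
  M_3 = w₀Lx/2 - w₀L²/3 - w₀x³/(6L) = 17·10·(10/3)/2 - 17·10²/3 - 17·(10/3)³/(6·10) = -23800/81 kN·m
Superposition: M = Σ M_i = -23665/81 kN·m ≈ -292.160494 kN·m

M(10/3) = -23665/81 kN·m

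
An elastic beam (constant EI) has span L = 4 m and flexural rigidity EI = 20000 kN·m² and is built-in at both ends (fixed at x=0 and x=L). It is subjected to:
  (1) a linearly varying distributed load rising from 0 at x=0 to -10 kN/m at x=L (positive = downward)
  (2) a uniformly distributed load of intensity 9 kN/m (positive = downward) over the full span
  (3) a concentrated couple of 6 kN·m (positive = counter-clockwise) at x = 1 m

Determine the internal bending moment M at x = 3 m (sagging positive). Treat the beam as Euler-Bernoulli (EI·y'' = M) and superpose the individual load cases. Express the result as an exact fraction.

M(3) = 13/48 kN·m

Load 1 — triangular load w₀=-10 kN/m (0→w₀ over full span):
  M_1 = 3w₀Lx/20 - w₀L²/30 - w₀x³/(6L) = 3·(-10)·4·3/20 - (-10)·4²/30 - (-10)·3³/(6·4) = -17/12 kN·m
Load 2 — uniform load w=9 kN/m over full span:
  M_2 = wLx/2 - wL²/12 - wx²/2 = 9·4·3/2 - 9·4²/12 - 9·3²/2 = 3/2 kN·m
Load 3 — applied couple M₀=6 kN·m at a=1 m (b=L-a=3):
  M_3 = R_Ax - M_A - M₀  [x>a] with R_A=27/16, M_A=-9/8 = (27/16)·3 - (-9/8) - 6 = 3/16 kN·m
Superposition: M = Σ M_i = 13/48 kN·m ≈ 0.270833 kN·m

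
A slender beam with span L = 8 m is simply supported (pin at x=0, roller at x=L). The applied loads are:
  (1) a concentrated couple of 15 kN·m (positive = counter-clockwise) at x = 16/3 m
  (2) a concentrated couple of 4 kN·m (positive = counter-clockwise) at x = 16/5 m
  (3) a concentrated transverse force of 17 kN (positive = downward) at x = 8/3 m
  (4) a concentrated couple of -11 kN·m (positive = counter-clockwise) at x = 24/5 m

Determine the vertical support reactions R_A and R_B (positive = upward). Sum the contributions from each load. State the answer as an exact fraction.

Load 1 — applied couple M₀=15 kN·m at a=16/3 m (b=L-a=8/3):
  R_A = M₀/L = 15/8 kN
  R_B = -M₀/L = -15/8 kN
Load 2 — applied couple M₀=4 kN·m at a=16/5 m (b=L-a=24/5):
  R_A = M₀/L = 4/8 = 1/2 kN
  R_B = -M₀/L = -4/8 = -1/2 kN
Load 3 — point force P=17 kN at a=8/3 m (b=L-a=16/3):
  R_A = Pb/L = 17·(16/3)/8 = 34/3 kN
  R_B = Pa/L = 17·(8/3)/8 = 17/3 kN
Load 4 — applied couple M₀=-11 kN·m at a=24/5 m (b=L-a=16/5):
  R_A = M₀/L = (-11)/8 = -11/8 kN
  R_B = -M₀/L = -(-11)/8 = 11/8 kN
Superposition: R_A = 37/3 kN, R_B = 14/3 kN

R_A = 37/3 kN, R_B = 14/3 kN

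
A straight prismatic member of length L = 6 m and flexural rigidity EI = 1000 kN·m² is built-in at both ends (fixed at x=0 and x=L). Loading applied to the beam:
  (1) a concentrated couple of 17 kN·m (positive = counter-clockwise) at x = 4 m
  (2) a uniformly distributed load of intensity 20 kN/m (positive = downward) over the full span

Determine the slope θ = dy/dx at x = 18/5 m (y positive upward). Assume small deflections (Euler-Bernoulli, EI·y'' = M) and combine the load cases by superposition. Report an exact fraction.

Load 1 — applied couple M₀=17 kN·m at a=4 m (b=L-a=2):
  θ_1 = (R_Ax²/2 - M_Ax)/EI  [x≤a] with R_A=34/9, M_A=17/3 = ((34/9)·(18/5)²/2 - (17/3)·(18/5))/1000 = 51/12500 rad
Load 2 — uniform load w=20 kN/m over full span:
  θ_2 = -wx(L-x)(L-2x)/(12EI) = -20·(18/5)·(6-(18/5))·(6-2·(18/5))/(12·1000) = 54/3125 rad
Superposition: θ = Σ θ_i = 267/12500 rad ≈ 0.021360 rad

θ(18/5) = 267/12500 rad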